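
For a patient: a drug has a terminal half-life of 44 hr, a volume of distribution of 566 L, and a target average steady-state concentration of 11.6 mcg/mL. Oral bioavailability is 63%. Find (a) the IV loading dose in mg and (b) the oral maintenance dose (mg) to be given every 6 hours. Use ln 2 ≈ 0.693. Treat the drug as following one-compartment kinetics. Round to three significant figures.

LD = Vd × C = 566.0 × 11.6 = 6566 mg
CL = 0.693 × Vd / t½ = 0.693 × 566.0 / 44 = 8.915 L/h
D = CL × Css × τ / F = 8.915 × 11.6 × 6 / 0.63 = 984.9 mg

(a) 6570 mg; (b) 985 mg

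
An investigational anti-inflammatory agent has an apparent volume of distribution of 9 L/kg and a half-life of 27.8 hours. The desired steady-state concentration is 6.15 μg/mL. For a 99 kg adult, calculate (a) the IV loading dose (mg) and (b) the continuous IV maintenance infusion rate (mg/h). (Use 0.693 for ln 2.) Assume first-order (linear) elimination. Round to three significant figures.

(a) 5480 mg; (b) 137 mg/h

Vd = 9 L/kg × 99 kg = 891.0 L
LD = Vd × C = 891.0 × 6.15 = 5480 mg
CL = 0.693 × Vd / t½ = 0.693 × 891.0 / 27.8 = 22.21 L/h
Infusion rate = CL × Css = 22.21 × 6.15 = 136.6 mg/h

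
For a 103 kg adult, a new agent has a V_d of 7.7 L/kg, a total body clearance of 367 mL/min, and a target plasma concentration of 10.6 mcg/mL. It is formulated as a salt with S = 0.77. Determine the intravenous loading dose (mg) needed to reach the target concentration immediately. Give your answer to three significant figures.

Total Vd = 7.7 × 103 = 793.1 L
LD = Vd × C / S = 793.1 × 10.60 / 0.77 = 10920 mg

10900 mg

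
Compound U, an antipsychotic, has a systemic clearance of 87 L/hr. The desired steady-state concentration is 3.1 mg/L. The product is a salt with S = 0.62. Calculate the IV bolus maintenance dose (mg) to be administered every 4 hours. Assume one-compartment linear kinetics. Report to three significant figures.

D = CL × Css × τ / S = 87.00 × 3.1 × 4 / 0.62 = 1740 mg

1740 mg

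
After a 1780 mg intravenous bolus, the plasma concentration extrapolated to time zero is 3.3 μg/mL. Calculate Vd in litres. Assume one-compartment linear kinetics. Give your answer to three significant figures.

Immediately after an IV bolus, C₀ = Dose / Vd, so Vd = Dose / C₀.
Vd = 1780 / 3.3 = 539.4 L

539 L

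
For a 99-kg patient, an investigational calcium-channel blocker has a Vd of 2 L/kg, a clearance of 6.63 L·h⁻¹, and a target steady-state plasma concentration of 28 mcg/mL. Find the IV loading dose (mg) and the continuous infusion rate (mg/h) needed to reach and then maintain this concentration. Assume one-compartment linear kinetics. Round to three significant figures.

Total Vd = 2 × 99 = 198.0 L
LD = Vd · C_target = 198.0 × 28 = 5544 mg
Maintenance: replace elimination → rate = CL × Css = 6.630 × 28 = 185.6 mg/h

(a) 5540 mg; (b) 186 mg/h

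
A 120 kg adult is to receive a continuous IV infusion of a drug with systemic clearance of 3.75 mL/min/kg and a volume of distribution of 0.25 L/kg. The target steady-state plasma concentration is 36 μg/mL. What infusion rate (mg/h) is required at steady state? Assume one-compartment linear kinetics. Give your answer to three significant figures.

972 mg/h

CL = 3.75 mL/min/kg × 120 kg = 450.0 mL/min = 450.0 × 60/1000 = 27.00 L/h
Infusion rate = CL · Css = 27.00 L/h × 36 mg/L = 972.0 mg/h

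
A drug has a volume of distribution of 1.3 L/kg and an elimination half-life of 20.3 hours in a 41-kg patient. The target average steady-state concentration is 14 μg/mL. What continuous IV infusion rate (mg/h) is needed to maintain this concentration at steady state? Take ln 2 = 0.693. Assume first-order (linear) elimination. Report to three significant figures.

25.5 mg/h

Vd = 1.3 L/kg × 41 kg = 53.30 L
k = 0.693/20.3 = 0.03414 h⁻¹, so CL = k·Vd = 0.03414 × 53.30 = 1.820 L/h
Infusion rate = CL × Css = 1.820 × 14 = 25.48 mg/h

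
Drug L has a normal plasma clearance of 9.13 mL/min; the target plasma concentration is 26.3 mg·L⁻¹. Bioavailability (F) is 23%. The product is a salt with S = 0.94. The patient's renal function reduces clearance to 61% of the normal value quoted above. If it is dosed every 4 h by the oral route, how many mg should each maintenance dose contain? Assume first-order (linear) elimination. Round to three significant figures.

CL = 9.13 mL/min × 60/1000 = 0.5478 L/h
Patient clearance = 0.61 × 0.5478 = 0.3342 L/h
D = CL × Css × τ / F / S = 0.3342 × 26.3 × 4 / 0.23 / 0.94 = 162.6 mg

163 mg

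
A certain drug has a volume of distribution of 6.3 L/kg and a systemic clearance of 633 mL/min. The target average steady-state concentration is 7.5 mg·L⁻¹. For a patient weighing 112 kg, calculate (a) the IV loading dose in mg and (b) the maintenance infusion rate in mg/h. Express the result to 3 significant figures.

Vd = 6.3 L/kg × 112 kg = 705.6 L
Loading: fill Vd to C_target → 705.6 L × 7.5 mg/L = 5292 mg
Convert clearance: 633 mL/min × 60 min/h ÷ 1000 mL/L = 37.98 L/h
Maintenance infusion rate = CL × Css = 37.98 × 7.5 = 284.9 mg/h

(a) 5290 mg; (b) 285 mg/h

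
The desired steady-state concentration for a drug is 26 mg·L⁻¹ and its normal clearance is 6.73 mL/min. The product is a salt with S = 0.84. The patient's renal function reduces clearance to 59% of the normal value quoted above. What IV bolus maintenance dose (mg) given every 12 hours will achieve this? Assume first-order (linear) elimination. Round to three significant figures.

88.5 mg

CL = 6.73 mL/min × 60/1000 = 0.4038 L/h
Patient clearance = 0.59 × 0.4038 = 0.2382 L/h
D = CL × Css × τ / S = 0.2382 × 26 × 12 / 0.84 = 88.47 mg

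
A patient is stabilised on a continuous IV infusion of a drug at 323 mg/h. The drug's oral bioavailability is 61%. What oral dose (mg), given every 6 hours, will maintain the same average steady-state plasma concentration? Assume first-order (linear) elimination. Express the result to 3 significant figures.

3180 mg

To maintain the same Css, the systemic dosing rate must be unchanged: F·D/τ = infusion rate.
D = rate × τ / F = 323 × 6 / 0.61 = 3177 mg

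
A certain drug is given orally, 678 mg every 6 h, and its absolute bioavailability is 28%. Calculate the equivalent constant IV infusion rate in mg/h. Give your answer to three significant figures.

31.6 mg/h

Equivalent systemic input: infusion rate = F·D/τ.
Rate = 0.28 × 678 / 6 = 31.64 mg/h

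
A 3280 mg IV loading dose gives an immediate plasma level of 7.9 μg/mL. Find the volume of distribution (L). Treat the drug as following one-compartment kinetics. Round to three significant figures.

415 L

Immediately after an IV bolus, C₀ = Dose / Vd, so Vd = Dose / C₀.
Vd = 3280 / 7.9 = 415.2 L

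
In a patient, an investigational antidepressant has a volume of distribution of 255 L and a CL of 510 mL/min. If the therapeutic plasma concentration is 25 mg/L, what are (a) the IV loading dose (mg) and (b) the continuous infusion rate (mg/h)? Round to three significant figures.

Loading dose = Vd × C = 255.0 × 25 = 6375 mg
Convert clearance: 510 mL/min × 60 min/h ÷ 1000 mL/L = 30.60 L/h
Infusion rate = 30.60 L/h × 25 mg/L = 765.0 mg/h

(a) 6380 mg; (b) 765 mg/h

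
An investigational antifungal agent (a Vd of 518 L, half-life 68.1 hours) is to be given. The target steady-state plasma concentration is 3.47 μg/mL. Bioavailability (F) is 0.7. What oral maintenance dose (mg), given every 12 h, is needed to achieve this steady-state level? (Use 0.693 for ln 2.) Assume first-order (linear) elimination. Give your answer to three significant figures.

CL = 0.693 × Vd / t½ = 0.693 × 518.0 / 68.1 = 5.271 L/h
D = CL × Css × τ / F = 5.271 × 3.47 × 12 / 0.7 = 313.5 mg

314 mg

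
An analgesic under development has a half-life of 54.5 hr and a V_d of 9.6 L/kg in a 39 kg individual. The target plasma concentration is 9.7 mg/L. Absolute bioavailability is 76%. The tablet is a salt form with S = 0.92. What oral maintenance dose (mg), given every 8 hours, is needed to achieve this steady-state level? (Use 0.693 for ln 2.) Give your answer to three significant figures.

528 mg

Vd = 9.6 L/kg × 39 kg = 374.4 L
CL = 0.693 × Vd / t½ = 0.693 × 374.4 / 54.5 = 4.761 L/h
D = CL × Css × τ / F / S = 4.761 × 9.7 × 8 / 0.76 / 0.92 = 528.4 mg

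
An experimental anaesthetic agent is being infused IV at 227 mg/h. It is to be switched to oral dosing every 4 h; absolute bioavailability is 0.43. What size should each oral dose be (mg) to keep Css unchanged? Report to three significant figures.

To maintain the same Css, the systemic dosing rate must be unchanged: F·D/τ = infusion rate.
D = rate × τ / F = 227 × 4 / 0.43 = 2112 mg

2110 mg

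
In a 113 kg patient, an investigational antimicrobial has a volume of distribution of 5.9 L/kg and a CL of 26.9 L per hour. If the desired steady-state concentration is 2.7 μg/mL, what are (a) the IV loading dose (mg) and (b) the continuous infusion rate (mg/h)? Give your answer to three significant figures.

(a) 1800 mg; (b) 72.6 mg/h

Vd = 5.9 L/kg × 113 kg = 666.7 L
Loading dose = Vd × C = 666.7 × 2.7 = 1800 mg
Maintenance infusion rate = CL × Css = 26.90 × 2.7 = 72.63 mg/h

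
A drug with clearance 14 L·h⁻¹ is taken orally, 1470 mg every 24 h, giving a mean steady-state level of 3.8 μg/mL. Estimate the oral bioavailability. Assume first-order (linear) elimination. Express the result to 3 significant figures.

0.869

F·D/τ = CL·Css at steady state → F = CL·Css·τ / D.
F = 14 × 3.8 × 24 / 1470 = 0.869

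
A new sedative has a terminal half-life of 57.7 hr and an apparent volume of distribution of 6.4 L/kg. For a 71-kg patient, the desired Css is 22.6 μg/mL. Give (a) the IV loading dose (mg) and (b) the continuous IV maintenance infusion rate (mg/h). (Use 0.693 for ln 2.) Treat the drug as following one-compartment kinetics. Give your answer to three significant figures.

Vd = 6.4 L/kg × 71 kg = 454.4 L
LD = Vd × C = 454.4 × 22.6 = 10270 mg
CL = 0.693 × Vd / t½ = 0.693 × 454.4 / 57.7 = 5.458 L/h
Infusion rate = CL × Css = 5.458 × 22.6 = 123.4 mg/h

(a) 10300 mg; (b) 123 mg/h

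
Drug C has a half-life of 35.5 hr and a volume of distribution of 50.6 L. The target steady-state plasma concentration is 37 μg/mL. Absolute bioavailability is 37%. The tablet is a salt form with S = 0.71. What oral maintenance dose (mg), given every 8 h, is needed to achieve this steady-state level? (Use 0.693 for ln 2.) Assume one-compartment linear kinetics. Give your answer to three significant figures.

CL = 0.693 × Vd / t½ = 0.693 × 50.60 / 35.5 = 0.9878 L/h
D = CL × Css × τ / F / S = 0.9878 × 37 × 8 / 0.37 / 0.71 = 1113 mg

1110 mg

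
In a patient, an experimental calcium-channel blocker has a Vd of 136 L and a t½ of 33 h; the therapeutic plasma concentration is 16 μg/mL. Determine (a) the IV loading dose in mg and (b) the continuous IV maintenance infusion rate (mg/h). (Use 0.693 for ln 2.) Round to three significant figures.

(a) 2180 mg; (b) 45.7 mg/h

LD = Vd × C = 136.0 × 16 = 2176 mg
CL = 0.693 × Vd / t½ = 0.693 × 136.0 / 33 = 2.856 L/h
Infusion rate = CL × Css = 2.856 × 16 = 45.70 mg/h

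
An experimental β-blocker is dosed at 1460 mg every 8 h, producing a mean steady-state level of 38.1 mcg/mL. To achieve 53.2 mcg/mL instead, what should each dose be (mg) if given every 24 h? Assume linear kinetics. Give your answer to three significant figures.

For first-order elimination, Css ∝ F·D/(CL·τ); F and CL are unchanged, so Css ∝ D/τ.
D₂ = D₁ × (Css,target / Css,current) × (τ₂/τ₁) = 1460 × (53.2/38.1) × (24/8) = 6116 mg

6120 mg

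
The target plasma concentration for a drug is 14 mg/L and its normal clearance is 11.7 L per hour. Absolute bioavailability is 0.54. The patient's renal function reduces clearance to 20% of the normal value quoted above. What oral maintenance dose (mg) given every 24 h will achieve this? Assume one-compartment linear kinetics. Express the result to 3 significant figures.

1460 mg

Patient clearance = 0.2 × 11.70 = 2.340 L/h
D = CL × Css × τ / F = 2.340 × 14 × 24 / 0.54 = 1456 mg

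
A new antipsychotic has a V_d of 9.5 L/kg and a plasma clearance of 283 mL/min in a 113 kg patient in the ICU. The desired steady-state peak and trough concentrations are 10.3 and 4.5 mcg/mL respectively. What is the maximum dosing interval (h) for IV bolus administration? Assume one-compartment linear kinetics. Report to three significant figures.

52.4 h

Total Vd = 9.5 × 113 = 1074 L
Convert clearance: 283 mL/min × 60 min/h ÷ 1000 mL/L = 16.98 L/h
k = CL / Vd = 16.98 / 1074 = 0.01581 h⁻¹
Between IV bolus doses, concentration decays as C = C₀·e^(−kτ), so C_peak/C_trough = e^(kτ).
τ_max = ln(C_peak/C_trough) / k = ln(10.3/4.5) / 0.01581 = 0.8281 / 0.01581 = 52.38 h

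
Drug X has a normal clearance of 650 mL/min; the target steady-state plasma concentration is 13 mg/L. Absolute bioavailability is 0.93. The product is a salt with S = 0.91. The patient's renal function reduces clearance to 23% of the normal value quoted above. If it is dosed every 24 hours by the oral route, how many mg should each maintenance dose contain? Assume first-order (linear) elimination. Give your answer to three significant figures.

Convert clearance: 650 mL/min × 60 min/h ÷ 1000 mL/L = 39.00 L/h
Patient clearance = 0.23 × 39.00 = 8.970 L/h
D = CL × Css × τ / F / S = 8.970 × 13 × 24 / 0.93 / 0.91 = 3307 mg

3310 mg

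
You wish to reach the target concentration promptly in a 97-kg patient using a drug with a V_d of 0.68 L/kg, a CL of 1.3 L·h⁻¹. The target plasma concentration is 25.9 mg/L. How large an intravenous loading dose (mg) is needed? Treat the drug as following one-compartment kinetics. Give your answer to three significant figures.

1710 mg

Total Vd = 0.68 × 97 = 65.96 L
LD = Vd × C = 65.96 × 25.90 = 1708 mg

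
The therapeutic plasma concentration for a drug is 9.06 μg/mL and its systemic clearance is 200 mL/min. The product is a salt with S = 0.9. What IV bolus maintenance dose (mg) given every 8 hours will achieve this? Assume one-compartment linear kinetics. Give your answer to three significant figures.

966 mg

Convert clearance: 200 mL/min × 60 min/h ÷ 1000 mL/L = 12.00 L/h
D = CL × Css × τ / S = 12.00 × 9.06 × 8 / 0.9 = 966.4 mg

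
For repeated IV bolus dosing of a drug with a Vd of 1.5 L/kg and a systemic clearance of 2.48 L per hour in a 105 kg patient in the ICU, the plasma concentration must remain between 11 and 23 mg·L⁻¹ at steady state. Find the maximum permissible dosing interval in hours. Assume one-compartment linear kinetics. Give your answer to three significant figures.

Total Vd = 1.5 × 105 = 157.5 L
k = CL / Vd = 2.480 / 157.5 = 0.01575 h⁻¹
Between IV bolus doses, concentration decays as C = C₀·e^(−kτ), so C_peak/C_trough = e^(kτ).
τ_max = ln(C_peak/C_trough) / k = ln(23/11) / 0.01575 = 0.7376 / 0.01575 = 46.83 h

46.8 h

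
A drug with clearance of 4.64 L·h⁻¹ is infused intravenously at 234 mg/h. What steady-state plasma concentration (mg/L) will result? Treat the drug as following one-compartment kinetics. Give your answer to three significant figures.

50.4 mg/L

Css = rate / CL = 234 / 4.640 = 50.43 mg/L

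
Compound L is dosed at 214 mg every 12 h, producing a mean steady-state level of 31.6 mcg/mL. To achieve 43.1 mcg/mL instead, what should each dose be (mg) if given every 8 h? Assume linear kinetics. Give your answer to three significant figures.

195 mg

With linear kinetics, Css is proportional to dose rate (D/τ) at fixed clearance.
D₂ = D₁ × (Css,target / Css,current) × (τ₂/τ₁) = 214 × (43.1/31.6) × (8/12) = 194.6 mg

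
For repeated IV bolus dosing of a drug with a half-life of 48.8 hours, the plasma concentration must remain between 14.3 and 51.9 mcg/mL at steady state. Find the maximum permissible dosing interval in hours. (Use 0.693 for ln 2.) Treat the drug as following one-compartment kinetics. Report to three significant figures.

k = 0.693 / t½ = 0.693 / 48.8 = 0.01420 h⁻¹
Between IV bolus doses, concentration decays as C = C₀·e^(−kτ), so C_peak/C_trough = e^(kτ).
τ_max = ln(C_peak/C_trough) / k = ln(51.9/14.3) / 0.01420 = 1.289 / 0.01420 = 90.77 h

90.8 h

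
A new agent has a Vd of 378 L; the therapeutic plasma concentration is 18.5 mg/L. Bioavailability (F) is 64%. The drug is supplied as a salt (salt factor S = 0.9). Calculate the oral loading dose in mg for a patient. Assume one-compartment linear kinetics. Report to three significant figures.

LD = Vd × C / F / S = 378.0 × 18.50 / 0.64 / 0.9 = 12140 mg

12100 mg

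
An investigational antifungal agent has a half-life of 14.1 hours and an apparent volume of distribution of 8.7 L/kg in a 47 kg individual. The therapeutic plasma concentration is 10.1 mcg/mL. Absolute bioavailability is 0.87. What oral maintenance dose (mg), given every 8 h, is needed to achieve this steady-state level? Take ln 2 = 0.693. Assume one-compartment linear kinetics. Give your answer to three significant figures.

Vd = 8.7 L/kg × 47 kg = 408.9 L
CL = ln 2 · Vd / t½ = 0.693 × 408.9 / 14.1 = 20.10 L/h
D = CL × Css × τ / F = 20.10 × 10.1 × 8 / 0.87 = 1867 mg

1870 mg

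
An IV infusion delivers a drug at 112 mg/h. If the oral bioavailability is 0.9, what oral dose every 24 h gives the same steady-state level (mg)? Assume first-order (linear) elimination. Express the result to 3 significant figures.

To maintain the same Css, the systemic dosing rate must be unchanged: F·D/τ = infusion rate.
D = rate × τ / F = 112 × 24 / 0.9 = 2987 mg

2990 mg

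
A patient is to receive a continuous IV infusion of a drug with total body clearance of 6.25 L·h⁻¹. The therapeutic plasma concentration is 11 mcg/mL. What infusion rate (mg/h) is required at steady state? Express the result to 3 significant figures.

68.8 mg/h

Infusion rate = CL · Css = 6.250 L/h × 11 mg/L = 68.75 mg/h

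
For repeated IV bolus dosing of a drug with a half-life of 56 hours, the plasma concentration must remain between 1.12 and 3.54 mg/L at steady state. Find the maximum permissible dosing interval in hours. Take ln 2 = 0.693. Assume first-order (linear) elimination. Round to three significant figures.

93.0 h

k = 0.693 / t½ = 0.693 / 56 = 0.01238 h⁻¹
Between IV bolus doses, concentration decays as C = C₀·e^(−kτ), so C_peak/C_trough = e^(kτ).
τ_max = ln(C_peak/C_trough) / k = ln(3.54/1.12) / 0.01238 = 1.151 / 0.01238 = 92.97 h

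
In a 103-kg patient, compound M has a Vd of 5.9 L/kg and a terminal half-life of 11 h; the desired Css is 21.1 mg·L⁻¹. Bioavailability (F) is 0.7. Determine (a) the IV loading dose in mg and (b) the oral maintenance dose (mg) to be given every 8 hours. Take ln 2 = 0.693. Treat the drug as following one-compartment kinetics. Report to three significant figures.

(a) 12800 mg; (b) 9230 mg

Vd(total) = 103 kg × 5.9 L/kg = 607.7 L
LD = Vd × C = 607.7 × 21.1 = 12820 mg
CL = 0.693 × Vd / t½ = 0.693 × 607.7 / 11 = 38.29 L/h
D = CL × Css × τ / F = 38.29 × 21.1 × 8 / 0.7 = 9233 mg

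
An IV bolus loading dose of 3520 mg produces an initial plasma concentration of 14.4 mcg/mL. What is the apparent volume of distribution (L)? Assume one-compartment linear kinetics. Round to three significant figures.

244 L

Immediately after an IV bolus, C₀ = Dose / Vd, so Vd = Dose / C₀.
Vd = 3520 / 14.4 = 244.4 L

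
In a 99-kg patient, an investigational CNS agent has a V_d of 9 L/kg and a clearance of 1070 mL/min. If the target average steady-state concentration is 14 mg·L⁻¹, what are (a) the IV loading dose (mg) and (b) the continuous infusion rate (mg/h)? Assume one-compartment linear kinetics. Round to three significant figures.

Vd = 9 L/kg × 99 kg = 891.0 L
LD = Vd · C_target = 891.0 × 14 = 12470 mg
Convert clearance: 1070 mL/min × 60 min/h ÷ 1000 mL/L = 64.20 L/h
Maintenance: replace elimination → rate = CL × Css = 64.20 × 14 = 898.8 mg/h

(a) 12500 mg; (b) 899 mg/h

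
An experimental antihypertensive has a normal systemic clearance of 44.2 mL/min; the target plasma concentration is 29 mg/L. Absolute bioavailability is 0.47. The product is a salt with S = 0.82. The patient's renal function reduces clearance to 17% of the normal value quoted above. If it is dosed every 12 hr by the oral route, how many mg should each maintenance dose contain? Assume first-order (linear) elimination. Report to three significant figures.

CL = 44.2 mL/min × 60/1000 = 2.652 L/h
Patient clearance = 0.17 × 2.652 = 0.4508 L/h
D = CL × Css × τ / F / S = 0.4508 × 29 × 12 / 0.47 / 0.82 = 407.1 mg

407 mg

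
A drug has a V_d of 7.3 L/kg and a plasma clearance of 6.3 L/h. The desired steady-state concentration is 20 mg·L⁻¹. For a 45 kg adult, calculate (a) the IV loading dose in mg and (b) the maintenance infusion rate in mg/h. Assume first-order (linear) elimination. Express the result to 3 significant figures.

Vd = 7.3 L/kg × 45 kg = 328.5 L
LD = Vd · C_target = 328.5 × 20 = 6570 mg
Infusion rate = 6.300 L/h × 20 mg/L = 126.0 mg/h

(a) 6570 mg; (b) 126 mg/h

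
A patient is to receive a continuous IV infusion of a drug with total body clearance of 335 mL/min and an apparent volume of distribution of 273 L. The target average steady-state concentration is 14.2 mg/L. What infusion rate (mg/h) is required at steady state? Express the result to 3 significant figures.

285 mg/h

Convert clearance: 335 mL/min × 60 min/h ÷ 1000 mL/L = 20.10 L/h
Vd does not affect the maintenance rate; only clearance governs steady-state input.
Rate = CL × Css = 20.10 × 14.2 = 285.4 mg/h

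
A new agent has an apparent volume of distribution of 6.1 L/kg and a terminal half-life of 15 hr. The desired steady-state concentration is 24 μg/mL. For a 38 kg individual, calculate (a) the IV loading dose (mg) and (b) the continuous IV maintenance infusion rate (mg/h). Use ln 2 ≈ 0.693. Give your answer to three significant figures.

(a) 5560 mg; (b) 257 mg/h

Vd = 6.1 L/kg × 38 kg = 231.8 L
LD = Vd × C = 231.8 × 24 = 5563 mg
CL = 0.693 × Vd / t½ = 0.693 × 231.8 / 15 = 10.71 L/h
Infusion rate = CL × Css = 10.71 × 24 = 257.0 mg/h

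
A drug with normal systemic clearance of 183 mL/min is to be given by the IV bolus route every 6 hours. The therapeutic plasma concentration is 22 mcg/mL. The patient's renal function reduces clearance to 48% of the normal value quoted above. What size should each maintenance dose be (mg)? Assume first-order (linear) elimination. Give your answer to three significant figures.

CL = 183 mL/min × 60/1000 = 10.98 L/h
Patient clearance = 0.48 × 10.98 = 5.270 L/h
At steady state, dose per interval replaces the amount cleared in that interval: D/τ = CL·Css.
D = CL × Css × τ = 5.270 × 22 × 6 = 695.6 mg

696 mg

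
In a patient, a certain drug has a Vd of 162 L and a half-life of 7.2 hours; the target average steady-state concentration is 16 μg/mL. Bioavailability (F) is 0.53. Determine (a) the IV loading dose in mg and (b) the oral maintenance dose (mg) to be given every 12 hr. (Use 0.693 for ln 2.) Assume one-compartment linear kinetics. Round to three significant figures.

LD = Vd × C = 162.0 × 16 = 2592 mg
CL = 0.693 × Vd / t½ = 0.693 × 162.0 / 7.2 = 15.59 L/h
D = CL × Css × τ / F = 15.59 × 16 × 12 / 0.53 = 5648 mg

(a) 2590 mg; (b) 5650 mg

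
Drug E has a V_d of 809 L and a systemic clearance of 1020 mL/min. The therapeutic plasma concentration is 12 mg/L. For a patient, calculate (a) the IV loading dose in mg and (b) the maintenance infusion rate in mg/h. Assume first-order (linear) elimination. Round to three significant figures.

LD = Vd · C_target = 809.0 × 12 = 9708 mg
CL = 1020 mL/min = 1020 × 0.06 = 61.20 L/h
Maintenance: replace elimination → rate = CL × Css = 61.20 × 12 = 734.4 mg/h

(a) 9710 mg; (b) 734 mg/h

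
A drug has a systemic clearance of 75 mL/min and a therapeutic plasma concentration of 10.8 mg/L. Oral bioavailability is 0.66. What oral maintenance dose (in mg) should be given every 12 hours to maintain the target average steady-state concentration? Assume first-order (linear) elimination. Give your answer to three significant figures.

884 mg

CL = 75 mL/min = 75 × 0.06 = 4.500 L/h
D = CL × Css × τ / F = 4.500 × 10.8 × 12 / 0.66 = 883.6 mg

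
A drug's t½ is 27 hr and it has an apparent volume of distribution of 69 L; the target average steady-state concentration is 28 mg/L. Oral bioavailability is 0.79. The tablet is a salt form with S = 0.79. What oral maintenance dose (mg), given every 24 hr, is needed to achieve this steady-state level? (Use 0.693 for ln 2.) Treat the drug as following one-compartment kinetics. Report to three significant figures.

CL = ln 2 · Vd / t½ = 0.693 × 69.00 / 27 = 1.771 L/h
D = CL × Css × τ / F / S = 1.771 × 28 × 24 / 0.79 / 0.79 = 1907 mg

1910 mg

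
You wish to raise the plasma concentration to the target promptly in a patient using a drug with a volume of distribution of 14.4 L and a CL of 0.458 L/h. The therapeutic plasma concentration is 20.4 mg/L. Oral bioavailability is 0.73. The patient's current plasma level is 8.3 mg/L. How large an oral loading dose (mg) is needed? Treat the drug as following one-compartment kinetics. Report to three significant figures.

239 mg

Concentration deficit ΔC = 20.4 − 8.3 = 12.10 mg/L
LD = Vd × ΔC / F = 14.40 × 12.10 / 0.73 = 238.7 mg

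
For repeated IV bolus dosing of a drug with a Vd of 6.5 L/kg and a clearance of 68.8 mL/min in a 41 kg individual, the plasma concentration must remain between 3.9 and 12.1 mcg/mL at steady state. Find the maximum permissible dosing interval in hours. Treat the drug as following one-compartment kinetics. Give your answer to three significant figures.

Vd = 6.5 L/kg × 41 kg = 266.5 L
CL = 68.8 mL/min = 68.8 × 0.06 = 4.128 L/h
k = CL / Vd = 4.128 / 266.5 = 0.01549 h⁻¹
Between IV bolus doses, concentration decays as C = C₀·e^(−kτ), so C_peak/C_trough = e^(kτ).
τ_max = ln(C_peak/C_trough) / k = ln(12.1/3.9) / 0.01549 = 1.132 / 0.01549 = 73.08 h

73.1 h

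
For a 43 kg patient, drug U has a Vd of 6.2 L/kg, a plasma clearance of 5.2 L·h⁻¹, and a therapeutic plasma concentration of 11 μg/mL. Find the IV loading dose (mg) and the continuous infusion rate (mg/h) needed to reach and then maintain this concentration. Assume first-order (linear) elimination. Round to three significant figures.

(a) 2930 mg; (b) 57.2 mg/h

Vd = 6.2 L/kg × 43 kg = 266.6 L
Loading dose = Vd × C = 266.6 × 11 = 2933 mg
Maintenance infusion rate = CL × Css = 5.200 × 11 = 57.20 mg/h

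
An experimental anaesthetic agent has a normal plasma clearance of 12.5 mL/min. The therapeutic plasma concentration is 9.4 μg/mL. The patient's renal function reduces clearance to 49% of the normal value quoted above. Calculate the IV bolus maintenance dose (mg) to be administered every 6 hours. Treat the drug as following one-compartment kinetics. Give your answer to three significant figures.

20.7 mg

CL = 12.5 mL/min × 60/1000 = 0.7500 L/h
Patient clearance = 0.49 × 0.7500 = 0.3675 L/h
D = CL × Css × τ = 0.3675 × 9.4 × 6 = 20.73 mg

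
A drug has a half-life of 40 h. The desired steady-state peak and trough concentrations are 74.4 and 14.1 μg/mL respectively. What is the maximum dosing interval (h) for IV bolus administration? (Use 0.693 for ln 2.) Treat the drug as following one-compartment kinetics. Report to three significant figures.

96.0 h

k = 0.693 / t½ = 0.693 / 40 = 0.01733 h⁻¹
Between IV bolus doses, concentration decays as C = C₀·e^(−kτ), so C_peak/C_trough = e^(kτ).
τ_max = ln(C_peak/C_trough) / k = ln(74.4/14.1) / 0.01733 = 1.663 / 0.01733 = 95.96 h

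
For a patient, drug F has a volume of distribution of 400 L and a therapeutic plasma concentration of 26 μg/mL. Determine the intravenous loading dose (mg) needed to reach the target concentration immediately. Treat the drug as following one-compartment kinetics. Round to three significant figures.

LD = Vd × C = 400.0 × 26.00 = 10400 mg

10400 mg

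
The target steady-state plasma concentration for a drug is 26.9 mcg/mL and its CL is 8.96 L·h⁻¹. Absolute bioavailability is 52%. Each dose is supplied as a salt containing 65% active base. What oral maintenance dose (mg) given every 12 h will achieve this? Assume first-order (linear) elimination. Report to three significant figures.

D = CL × Css × τ / F / S = 8.960 × 26.9 × 12 / 0.52 / 0.65 = 8557 mg

8560 mg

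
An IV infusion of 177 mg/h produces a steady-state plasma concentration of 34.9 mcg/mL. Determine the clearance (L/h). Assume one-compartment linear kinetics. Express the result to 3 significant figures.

5.07 L/h

At steady state, infusion rate = CL × Css, so CL = rate / Css.
CL = 177 / 34.9 = 5.072 L/h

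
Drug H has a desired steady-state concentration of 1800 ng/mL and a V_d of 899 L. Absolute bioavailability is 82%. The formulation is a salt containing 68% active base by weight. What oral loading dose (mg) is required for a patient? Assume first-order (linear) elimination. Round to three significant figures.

C = 1800 ng/mL = 1.800 mg/L
LD = Vd × C / F / S = 899.0 × 1.800 / 0.82 / 0.68 = 2902 mg

2900 mg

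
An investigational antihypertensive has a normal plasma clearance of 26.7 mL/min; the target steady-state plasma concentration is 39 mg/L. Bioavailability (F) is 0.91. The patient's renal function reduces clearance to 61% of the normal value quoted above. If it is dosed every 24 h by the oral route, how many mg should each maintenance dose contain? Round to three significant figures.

CL = 26.7 mL/min × 60/1000 = 1.602 L/h
Patient clearance = 0.61 × 1.602 = 0.9772 L/h
D = CL × Css × τ / F = 0.9772 × 39 × 24 / 0.91 = 1005 mg

1010 mg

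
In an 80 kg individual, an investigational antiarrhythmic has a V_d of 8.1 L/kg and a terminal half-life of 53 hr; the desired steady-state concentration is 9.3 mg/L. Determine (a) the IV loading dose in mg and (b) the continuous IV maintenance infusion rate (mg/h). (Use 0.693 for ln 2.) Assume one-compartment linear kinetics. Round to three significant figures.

(a) 6030 mg; (b) 78.8 mg/h

Total Vd = 8.1 × 80 = 648.0 L
LD = Vd × C = 648.0 × 9.3 = 6026 mg
CL = 0.693 × Vd / t½ = 0.693 × 648.0 / 53 = 8.473 L/h
Infusion rate = CL × Css = 8.473 × 9.3 = 78.80 mg/h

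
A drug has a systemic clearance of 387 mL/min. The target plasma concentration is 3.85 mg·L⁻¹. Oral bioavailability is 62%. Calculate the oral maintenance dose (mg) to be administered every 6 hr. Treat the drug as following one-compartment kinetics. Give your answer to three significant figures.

Convert clearance: 387 mL/min × 60 min/h ÷ 1000 mL/L = 23.22 L/h
D = CL × Css × τ / F = 23.22 × 3.85 × 6 / 0.62 = 865.1 mg

865 mg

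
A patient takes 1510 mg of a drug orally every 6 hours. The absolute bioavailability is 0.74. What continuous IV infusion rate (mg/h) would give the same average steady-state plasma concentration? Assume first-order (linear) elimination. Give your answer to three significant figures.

186 mg/h

Equivalent systemic input: infusion rate = F·D/τ.
Rate = 0.74 × 1510 / 6 = 186.2 mg/h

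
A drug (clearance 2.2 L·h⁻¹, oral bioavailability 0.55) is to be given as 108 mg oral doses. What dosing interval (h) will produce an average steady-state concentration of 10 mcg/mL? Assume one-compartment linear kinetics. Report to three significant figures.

2.70 h

F·D/τ = CL·Css → τ = F·D / (CL·Css).
τ = 0.55 × 108 / (2.2 × 10) = 2.700 h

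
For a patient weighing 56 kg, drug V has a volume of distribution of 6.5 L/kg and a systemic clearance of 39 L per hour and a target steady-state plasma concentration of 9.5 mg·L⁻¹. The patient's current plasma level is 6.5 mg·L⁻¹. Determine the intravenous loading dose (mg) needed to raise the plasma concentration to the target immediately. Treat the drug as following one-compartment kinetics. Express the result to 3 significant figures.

1090 mg

Vd = 6.5 L/kg × 56 kg = 364.0 L
Concentration deficit ΔC = 9.5 − 6.5 = 3.000 mg/L
LD = Vd × ΔC = 364.0 × 3.000 = 1092 mg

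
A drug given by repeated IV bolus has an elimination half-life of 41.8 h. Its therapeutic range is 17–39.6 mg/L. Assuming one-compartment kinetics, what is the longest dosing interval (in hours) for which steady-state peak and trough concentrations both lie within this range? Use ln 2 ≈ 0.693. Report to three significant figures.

51.0 h

k = 0.693 / t½ = 0.693 / 41.8 = 0.01658 h⁻¹
Between IV bolus doses, concentration decays as C = C₀·e^(−kτ), so C_peak/C_trough = e^(kτ).
τ_max = ln(C_peak/C_trough) / k = ln(39.6/17) / 0.01658 = 0.8456 / 0.01658 = 51.00 h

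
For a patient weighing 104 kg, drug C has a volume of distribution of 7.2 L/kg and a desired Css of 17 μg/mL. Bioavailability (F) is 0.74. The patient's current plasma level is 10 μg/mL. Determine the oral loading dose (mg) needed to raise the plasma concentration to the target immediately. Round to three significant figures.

7080 mg

Total Vd = 7.2 × 104 = 748.8 L
Concentration deficit ΔC = 17 − 10 = 7.000 mg/L
LD = Vd × ΔC / F = 748.8 × 7.000 / 0.74 = 7083 mg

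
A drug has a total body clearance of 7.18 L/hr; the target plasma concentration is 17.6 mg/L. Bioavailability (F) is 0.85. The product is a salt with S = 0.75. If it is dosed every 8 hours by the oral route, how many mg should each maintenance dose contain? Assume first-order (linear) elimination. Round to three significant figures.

1590 mg

D = CL × Css × τ / F / S = 7.180 × 17.6 × 8 / 0.85 / 0.75 = 1586 mg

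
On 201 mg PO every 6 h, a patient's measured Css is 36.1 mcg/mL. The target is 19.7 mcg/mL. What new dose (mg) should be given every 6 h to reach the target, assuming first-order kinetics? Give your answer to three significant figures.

With linear kinetics, Css is proportional to dose rate (D/τ) at fixed clearance.
D₂ = D₁ × (Css,target / Css,current) = 201 × 19.7/36.1 = 109.7 mg

110 mg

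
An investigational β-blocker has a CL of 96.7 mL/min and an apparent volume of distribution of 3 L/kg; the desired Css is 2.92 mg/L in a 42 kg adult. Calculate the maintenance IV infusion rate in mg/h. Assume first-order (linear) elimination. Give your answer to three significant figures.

CL = 96.7 mL/min × 60/1000 = 5.802 L/h
Infusion rate = CL · Css = 5.802 L/h × 2.92 mg/L = 16.94 mg/h

16.9 mg/h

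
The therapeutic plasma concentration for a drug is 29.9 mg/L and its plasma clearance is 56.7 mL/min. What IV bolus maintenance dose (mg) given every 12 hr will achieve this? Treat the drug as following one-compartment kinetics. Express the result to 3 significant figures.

1220 mg

CL = 56.7 mL/min × 60/1000 = 3.402 L/h
D = CL × Css × τ = 3.402 × 29.9 × 12 = 1221 mg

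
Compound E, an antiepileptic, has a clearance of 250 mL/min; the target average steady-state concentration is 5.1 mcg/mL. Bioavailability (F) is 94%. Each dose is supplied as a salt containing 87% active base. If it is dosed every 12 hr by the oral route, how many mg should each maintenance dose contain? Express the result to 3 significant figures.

CL = 250 mL/min = 250 × 0.06 = 15.00 L/h
At steady state, dose per interval replaces the amount cleared in that interval: F·S·D/τ = CL·Css.
D = CL × Css × τ / F / S = 15.00 × 5.1 × 12 / 0.94 / 0.87 = 1123 mg

1120 mg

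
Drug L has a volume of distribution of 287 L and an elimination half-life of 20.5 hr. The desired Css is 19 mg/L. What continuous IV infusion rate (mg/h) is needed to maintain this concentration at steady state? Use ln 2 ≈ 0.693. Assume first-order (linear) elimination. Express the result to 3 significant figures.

CL = ln 2 · Vd / t½ = 0.693 × 287.0 / 20.5 = 9.702 L/h
Infusion rate = CL × Css = 9.702 × 19 = 184.3 mg/h

184 mg/h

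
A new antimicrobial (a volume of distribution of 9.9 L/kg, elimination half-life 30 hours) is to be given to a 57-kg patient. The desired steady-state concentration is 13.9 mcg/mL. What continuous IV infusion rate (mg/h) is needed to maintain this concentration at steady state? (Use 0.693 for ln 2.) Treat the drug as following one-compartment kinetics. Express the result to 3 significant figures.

Vd = 9.9 L/kg × 57 kg = 564.3 L
k = 0.693/30 = 0.02310 h⁻¹, so CL = k·Vd = 0.02310 × 564.3 = 13.04 L/h
Infusion rate = CL × Css = 13.04 × 13.9 = 181.3 mg/h

181 mg/h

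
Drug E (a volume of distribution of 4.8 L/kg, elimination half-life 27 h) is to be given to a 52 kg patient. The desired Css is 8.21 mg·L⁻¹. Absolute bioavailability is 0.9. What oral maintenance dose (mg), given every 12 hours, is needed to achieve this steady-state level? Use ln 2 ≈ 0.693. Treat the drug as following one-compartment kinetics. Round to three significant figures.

701 mg

Vd(total) = 52 kg × 4.8 L/kg = 249.6 L
k = 0.693/27 = 0.02567 h⁻¹, so CL = k·Vd = 0.02567 × 249.6 = 6.407 L/h
D = CL × Css × τ / F = 6.407 × 8.21 × 12 / 0.9 = 701.4 mg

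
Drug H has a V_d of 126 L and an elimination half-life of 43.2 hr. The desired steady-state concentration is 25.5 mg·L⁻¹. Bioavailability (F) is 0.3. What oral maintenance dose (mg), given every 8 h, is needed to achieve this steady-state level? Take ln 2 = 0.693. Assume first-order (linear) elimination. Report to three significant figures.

k = 0.693/43.2 = 0.01604 h⁻¹, so CL = k·Vd = 0.01604 × 126.0 = 2.021 L/h
D = CL × Css × τ / F = 2.021 × 25.5 × 8 / 0.3 = 1374 mg

1370 mg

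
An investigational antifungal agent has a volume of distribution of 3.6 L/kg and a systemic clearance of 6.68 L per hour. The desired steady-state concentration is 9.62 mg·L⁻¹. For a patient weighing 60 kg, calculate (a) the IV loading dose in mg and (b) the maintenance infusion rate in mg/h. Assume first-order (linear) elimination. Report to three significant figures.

(a) 2080 mg; (b) 64.3 mg/h

Vd(total) = 60 kg × 3.6 L/kg = 216.0 L
Loading dose = Vd × C = 216.0 × 9.62 = 2078 mg
Infusion rate = 6.680 L/h × 9.62 mg/L = 64.26 mg/h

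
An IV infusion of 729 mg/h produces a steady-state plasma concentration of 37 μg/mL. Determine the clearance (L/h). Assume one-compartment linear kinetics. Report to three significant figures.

At steady state, infusion rate = CL × Css, so CL = rate / Css.
CL = 729 / 37 = 19.70 L/h

19.7 L/h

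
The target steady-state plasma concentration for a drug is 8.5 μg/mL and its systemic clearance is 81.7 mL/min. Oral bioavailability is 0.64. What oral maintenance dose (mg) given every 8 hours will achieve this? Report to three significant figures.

521 mg

CL = 81.7 mL/min = 81.7 × 0.06 = 4.902 L/h
At steady state, dose per interval replaces the amount cleared in that interval: F·D/τ = CL·Css.
D = CL × Css × τ / F = 4.902 × 8.5 × 8 / 0.64 = 520.8 mg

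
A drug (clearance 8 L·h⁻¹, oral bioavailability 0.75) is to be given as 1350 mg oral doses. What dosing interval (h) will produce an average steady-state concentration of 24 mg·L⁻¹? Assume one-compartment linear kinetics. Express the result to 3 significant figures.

F·D/τ = CL·Css → τ = F·D / (CL·Css).
τ = 0.75 × 1350 / (8 × 24) = 5.273 h

5.27 h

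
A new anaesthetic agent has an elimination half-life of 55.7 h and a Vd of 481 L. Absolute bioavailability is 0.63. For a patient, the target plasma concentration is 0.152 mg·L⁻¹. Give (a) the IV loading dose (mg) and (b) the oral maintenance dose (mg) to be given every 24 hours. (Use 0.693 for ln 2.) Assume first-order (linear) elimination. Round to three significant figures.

(a) 73.1 mg; (b) 34.7 mg

LD = Vd × C = 481.0 × 0.152 = 73.11 mg
CL = 0.693 × Vd / t½ = 0.693 × 481.0 / 55.7 = 5.984 L/h
D = CL × Css × τ / F = 5.984 × 0.152 × 24 / 0.63 = 34.65 mg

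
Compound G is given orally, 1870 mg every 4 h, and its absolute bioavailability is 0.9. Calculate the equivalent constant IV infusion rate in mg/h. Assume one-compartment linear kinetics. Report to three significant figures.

421 mg/h

Equivalent systemic input: infusion rate = F·D/τ.
Rate = 0.9 × 1870 / 4 = 420.8 mg/h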